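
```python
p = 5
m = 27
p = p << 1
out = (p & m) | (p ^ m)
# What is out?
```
Trace:
  p=5
  p=5, m=27
  p=10, m=27
  p=10, m=27, out=27

Final answer: 27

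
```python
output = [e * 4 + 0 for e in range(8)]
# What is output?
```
Trace:
  e=0
  e=1
  e=2
  e=3
  e=4
  e=5
  e=6
  e=7
  output=[0, 4, 8, 12, 16, 20, 24, 28]

Final answer: [0, 4, 8, 12, 16, 20, 24, 28]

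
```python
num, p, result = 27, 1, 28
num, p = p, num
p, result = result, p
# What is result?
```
Trace:
  num=27, p=1, result=28
  num=1, p=27, result=28
  num=1, p=28, result=27

Final answer: 27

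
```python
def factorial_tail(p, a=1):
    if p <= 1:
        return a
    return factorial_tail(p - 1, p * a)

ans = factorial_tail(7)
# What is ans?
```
Call trace:
factorial_tail(p=7, a=1)
  factorial_tail(p=6, a=7)
    factorial_tail(p=5, a=42)
      factorial_tail(p=4, a=210)
        factorial_tail(p=3, a=840)
          factorial_tail(p=2, a=2520)
            factorial_tail(p=1, a=5040)
            -> return 5040
          -> return 5040
        -> return 5040
      -> return 5040
    -> return 5040
  -> return 5040
-> return 5040

Final answer: 5040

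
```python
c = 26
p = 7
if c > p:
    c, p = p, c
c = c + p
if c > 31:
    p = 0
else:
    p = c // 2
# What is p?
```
Trace:
  c=26
  c=26, p=7
  c=7, p=26
  c=33, p=26
  c=33, p=0

Final answer: 0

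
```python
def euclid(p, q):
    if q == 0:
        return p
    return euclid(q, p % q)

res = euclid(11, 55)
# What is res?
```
Call trace:
euclid(p=11, q=55)
  euclid(p=55, q=11)
    euclid(p=11, q=0)
    -> return 11
  -> return 11
-> return 11

Final answer: 11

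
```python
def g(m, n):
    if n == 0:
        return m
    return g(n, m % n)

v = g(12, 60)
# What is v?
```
Call trace:
g(m=12, n=60)
  g(m=60, n=12)
    g(m=12, n=0)
    -> return 12
  -> return 12
-> return 12

Final answer: 12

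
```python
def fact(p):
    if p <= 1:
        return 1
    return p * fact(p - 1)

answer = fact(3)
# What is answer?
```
Call trace:
fact(p=3)
  fact(p=2)
    fact(p=1)
    -> return 1
  -> return 2
-> return 6

Final answer: 6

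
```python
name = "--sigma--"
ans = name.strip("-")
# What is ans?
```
Trace:
  name='--sigma--'
  name='--sigma--', ans='sigma'

Final answer: 'sigma'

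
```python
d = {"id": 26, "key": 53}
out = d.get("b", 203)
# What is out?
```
Trace:
  d={'id': 26, 'key': 53}
  d={'id': 26, 'key': 53}, out=203

Final answer: 203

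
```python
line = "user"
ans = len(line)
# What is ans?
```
Trace:
  line='user'
  line='user', ans=4

Final answer: 4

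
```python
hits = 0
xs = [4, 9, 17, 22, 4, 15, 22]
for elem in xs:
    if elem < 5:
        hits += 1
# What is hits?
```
Trace:
  hits=0
  hits=1, elem=4
  hits=1, elem=9
  hits=1, elem=17
  hits=1, elem=22
  hits=2, elem=4
  hits=2, elem=15
  hits=2, elem=22

Final answer: 2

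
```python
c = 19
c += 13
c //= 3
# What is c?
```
Trace:
  c=19
  c=32
  c=10

Final answer: 10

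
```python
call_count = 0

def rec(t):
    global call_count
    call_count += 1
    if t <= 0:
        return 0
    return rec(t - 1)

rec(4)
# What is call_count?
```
Call trace:
rec(t=4)
  rec(t=3)
    rec(t=2)
      rec(t=1)
        rec(t=0)
        -> return 0
      -> return 0
    -> return 0
  -> return 0
-> return 0

call_count is incremented once per call. rec is entered once for each t = 4, 3, 2, 1, 0 (the t <= 0 call returns without recursing), i.e. 4 + 1 calls.
call_count = 5

Final answer: 5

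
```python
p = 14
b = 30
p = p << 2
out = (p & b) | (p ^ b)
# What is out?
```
Trace:
  p=14
  p=14, b=30
  p=56, b=30
  p=56, b=30, out=62

Final answer: 62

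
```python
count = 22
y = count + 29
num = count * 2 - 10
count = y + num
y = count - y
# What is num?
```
Trace:
  count=22
  count=22, y=51
  count=22, y=51, num=34
  count=85, y=51, num=34
  count=85, y=34, num=34

Final answer: 34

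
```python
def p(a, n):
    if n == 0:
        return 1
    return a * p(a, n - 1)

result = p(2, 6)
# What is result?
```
Call trace:
p(a=2, n=6)
  p(a=2, n=5)
    p(a=2, n=4)
      p(a=2, n=3)
        p(a=2, n=2)
          p(a=2, n=1)
            p(a=2, n=0)
            -> return 1
          -> return 2
        -> return 4
      -> return 8
    -> return 16
  -> return 32
-> return 64

Final answer: 64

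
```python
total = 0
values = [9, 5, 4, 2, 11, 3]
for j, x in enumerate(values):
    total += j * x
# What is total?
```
Trace:
  total=0
  total=0, j=0, x=9
  total=5, j=1, x=5
  total=13, j=2, x=4
  total=19, j=3, x=2
  total=63, j=4, x=11
  total=78, j=5, x=3

Final answer: 78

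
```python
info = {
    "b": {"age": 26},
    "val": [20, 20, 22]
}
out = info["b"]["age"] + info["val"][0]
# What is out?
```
Trace:
  info={'b': {'age': 26}, 'val': [20, 20, 22]}
  info={'b': {'age': 26}, 'val': [20, 20, 22]}, out=46

Final answer: 46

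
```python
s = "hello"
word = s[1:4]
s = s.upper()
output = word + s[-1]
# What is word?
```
Trace:
  s='hello'
  s='hello', word='ell'
  s='HELLO', word='ell'
  s='HELLO', word='ell', output='ellO'

Final answer: 'ell'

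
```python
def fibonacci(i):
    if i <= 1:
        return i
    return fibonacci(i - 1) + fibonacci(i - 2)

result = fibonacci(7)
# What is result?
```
Call trace (a repeated sub-call is expanded the first time; later identical calls just restate its return value):
fibonacci(i=7)
  fibonacci(i=6)
    fibonacci(i=5)
      fibonacci(i=4)
        fibonacci(i=3)
          fibonacci(i=2)
            fibonacci(i=1)
            -> return 1
            fibonacci(i=0)
            -> return 0
          -> return 1
          fibonacci(i=1)
          -> return 1
        -> return 2
        fibonacci(i=2) -> return 1  (same call as traced above)
      -> return 3
      fibonacci(i=3) -> return 2  (same call as traced above)
    -> return 5
    fibonacci(i=4) -> return 3  (same call as traced above)
  -> return 8
  fibonacci(i=5) -> return 5  (same call as traced above)
-> return 13

Final answer: 13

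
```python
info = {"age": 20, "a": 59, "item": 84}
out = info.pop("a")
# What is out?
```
Trace:
  info={'age': 20, 'a': 59, 'item': 84}
  info={'age': 20, 'item': 84}, out=59

Final answer: 59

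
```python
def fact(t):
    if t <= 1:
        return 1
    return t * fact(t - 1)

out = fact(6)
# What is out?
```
Call trace:
fact(t=6)
  fact(t=5)
    fact(t=4)
      fact(t=3)
        fact(t=2)
          fact(t=1)
          -> return 1
        -> return 2
      -> return 6
    -> return 24
  -> return 120
-> return 720

Final answer: 720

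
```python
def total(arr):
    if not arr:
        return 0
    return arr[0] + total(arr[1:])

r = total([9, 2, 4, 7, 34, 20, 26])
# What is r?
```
Call trace:
total(arr=[9, 2, 4, 7, 34, 20, 26])
  total(arr=[2, 4, 7, 34, 20, 26])
    total(arr=[4, 7, 34, 20, 26])
      total(arr=[7, 34, 20, 26])
        total(arr=[34, 20, 26])
          total(arr=[20, 26])
            total(arr=[26])
              total(arr=[])
              -> return 0
            -> return 26
          -> return 46
        -> return 80
      -> return 87
    -> return 91
  -> return 93
-> return 102

Final answer: 102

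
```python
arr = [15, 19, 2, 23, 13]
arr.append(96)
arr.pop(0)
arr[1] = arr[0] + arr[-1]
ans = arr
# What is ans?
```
Trace:
  arr=[15, 19, 2, 23, 13]
  arr=[15, 19, 2, 23, 13, 96]
  arr=[19, 2, 23, 13, 96]
  arr=[19, 115, 23, 13, 96]
  arr=[19, 115, 23, 13, 96], ans=[19, 115, 23, 13, 96]

Final answer: [19, 115, 23, 13, 96]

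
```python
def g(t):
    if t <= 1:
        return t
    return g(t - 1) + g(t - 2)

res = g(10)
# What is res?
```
Call trace (a repeated sub-call is expanded the first time; later identical calls just restate its return value):
g(t=10)
  g(t=9)
    g(t=8)
      g(t=7)
        g(t=6)
          g(t=5)
            g(t=4)
              g(t=3)
                g(t=2)
                  g(t=1)
                  -> return 1
                  g(t=0)
                  -> return 0
                -> return 1
                g(t=1)
                -> return 1
              -> return 2
              g(t=2) -> return 1  (same call as traced above)
            -> return 3
            g(t=3) -> return 2  (same call as traced above)
          -> return 5
          g(t=4) -> return 3  (same call as traced above)
        -> return 8
        g(t=5) -> return 5  (same call as traced above)
      -> return 13
      g(t=6) -> return 8  (same call as traced above)
    -> return 21
    g(t=7) -> return 13  (same call as traced above)
  -> return 34
  g(t=8) -> return 21  (same call as traced above)
-> return 55

Final answer: 55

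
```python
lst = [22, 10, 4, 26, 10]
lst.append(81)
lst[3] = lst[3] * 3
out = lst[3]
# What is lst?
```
Trace:
  lst=[22, 10, 4, 26, 10]
  lst=[22, 10, 4, 26, 10, 81]
  lst=[22, 10, 4, 78, 10, 81]
  lst=[22, 10, 4, 78, 10, 81], out=78

Final answer: [22, 10, 4, 78, 10, 81]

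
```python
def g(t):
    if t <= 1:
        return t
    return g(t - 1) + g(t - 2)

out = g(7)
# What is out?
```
Call trace (a repeated sub-call is expanded the first time; later identical calls just restate its return value):
g(t=7)
  g(t=6)
    g(t=5)
      g(t=4)
        g(t=3)
          g(t=2)
            g(t=1)
            -> return 1
            g(t=0)
            -> return 0
          -> return 1
          g(t=1)
          -> return 1
        -> return 2
        g(t=2) -> return 1  (same call as traced above)
      -> return 3
      g(t=3) -> return 2  (same call as traced above)
    -> return 5
    g(t=4) -> return 3  (same call as traced above)
  -> return 8
  g(t=5) -> return 5  (same call as traced above)
-> return 13

Final answer: 13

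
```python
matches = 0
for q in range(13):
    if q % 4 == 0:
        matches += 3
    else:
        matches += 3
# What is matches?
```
Trace:
  matches=0
  matches=3, q=0
  matches=6, q=1
  matches=9, q=2
  matches=12, q=3
  matches=15, q=4
  matches=18, q=5
  matches=21, q=6
  matches=24, q=7
  matches=27, q=8
  matches=30, q=9
  matches=33, q=10
  matches=36, q=11
  matches=39, q=12

Final answer: 39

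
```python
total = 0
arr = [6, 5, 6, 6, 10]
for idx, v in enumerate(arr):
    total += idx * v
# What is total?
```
Trace:
  total=0
  total=0, idx=0, v=6
  total=5, idx=1, v=5
  total=17, idx=2, v=6
  total=35, idx=3, v=6
  total=75, idx=4, v=10

Final answer: 75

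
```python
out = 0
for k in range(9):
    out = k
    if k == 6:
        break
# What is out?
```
Trace:
  out=0
  out=0, k=0
  out=1, k=1
  out=2, k=2
  out=3, k=3
  out=4, k=4
  out=5, k=5
  out=6, k=6

Final answer: 6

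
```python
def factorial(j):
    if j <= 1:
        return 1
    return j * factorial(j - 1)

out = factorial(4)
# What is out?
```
Call trace:
factorial(j=4)
  factorial(j=3)
    factorial(j=2)
      factorial(j=1)
      -> return 1
    -> return 2
  -> return 6
-> return 24

Final answer: 24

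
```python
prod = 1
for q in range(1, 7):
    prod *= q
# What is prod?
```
Trace:
  prod=1
  prod=1, q=1
  prod=2, q=2
  prod=6, q=3
  prod=24, q=4
  prod=120, q=5
  prod=720, q=6

Final answer: 720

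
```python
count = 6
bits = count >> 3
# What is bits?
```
Trace:
  count=6
  count=6, bits=0

Final answer: 0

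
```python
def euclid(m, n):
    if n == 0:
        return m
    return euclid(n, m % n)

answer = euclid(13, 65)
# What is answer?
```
Call trace:
euclid(m=13, n=65)
  euclid(m=65, n=13)
    euclid(m=13, n=0)
    -> return 13
  -> return 13
-> return 13

Final answer: 13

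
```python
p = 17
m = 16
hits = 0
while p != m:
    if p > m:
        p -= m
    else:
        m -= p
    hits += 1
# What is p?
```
Trace:
  p=17
  p=17, m=16
  p=17, m=16, hits=0
  p=1, m=16, hits=1
  p=1, m=15, hits=2
  p=1, m=14, hits=3
  p=1, m=13, hits=4
  p=1, m=12, hits=5
  p=1, m=11, hits=6
  p=1, m=10, hits=7
  p=1, m=9, hits=8
  p=1, m=8, hits=9
  p=1, m=7, hits=10
  p=1, m=6, hits=11
  p=1, m=5, hits=12
  p=1, m=4, hits=13
  p=1, m=3, hits=14
  p=1, m=2, hits=15
  p=1, m=1, hits=16

Final answer: 1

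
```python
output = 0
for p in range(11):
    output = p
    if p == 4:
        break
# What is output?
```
Trace:
  output=0
  output=0, p=0
  output=1, p=1
  output=2, p=2
  output=3, p=3
  output=4, p=4

Final answer: 4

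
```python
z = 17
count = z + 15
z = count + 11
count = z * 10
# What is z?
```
Trace:
  z=17
  z=17, count=32
  z=43, count=32
  z=43, count=430

Final answer: 43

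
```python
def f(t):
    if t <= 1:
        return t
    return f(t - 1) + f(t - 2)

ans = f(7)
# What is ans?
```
Call trace (a repeated sub-call is expanded the first time; later identical calls just restate its return value):
f(t=7)
  f(t=6)
    f(t=5)
      f(t=4)
        f(t=3)
          f(t=2)
            f(t=1)
            -> return 1
            f(t=0)
            -> return 0
          -> return 1
          f(t=1)
          -> return 1
        -> return 2
        f(t=2) -> return 1  (same call as traced above)
      -> return 3
      f(t=3) -> return 2  (same call as traced above)
    -> return 5
    f(t=4) -> return 3  (same call as traced above)
  -> return 8
  f(t=5) -> return 5  (same call as traced above)
-> return 13

Final answer: 13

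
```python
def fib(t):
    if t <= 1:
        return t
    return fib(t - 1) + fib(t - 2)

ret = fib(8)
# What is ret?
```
Call trace (a repeated sub-call is expanded the first time; later identical calls just restate its return value):
fib(t=8)
  fib(t=7)
    fib(t=6)
      fib(t=5)
        fib(t=4)
          fib(t=3)
            fib(t=2)
              fib(t=1)
              -> return 1
              fib(t=0)
              -> return 0
            -> return 1
            fib(t=1)
            -> return 1
          -> return 2
          fib(t=2) -> return 1  (same call as traced above)
        -> return 3
        fib(t=3) -> return 2  (same call as traced above)
      -> return 5
      fib(t=4) -> return 3  (same call as traced above)
    -> return 8
    fib(t=5) -> return 5  (same call as traced above)
  -> return 13
  fib(t=6) -> return 8  (same call as traced above)
-> return 21

Final answer: 21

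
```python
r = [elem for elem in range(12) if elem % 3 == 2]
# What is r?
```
Trace:
  elem=0
  elem=1
  elem=2
  elem=3
  elem=4
  elem=5
  elem=6
  elem=7
  elem=8
  elem=9
  elem=10
  elem=11
  r=[2, 5, 8, 11]

Final answer: [2, 5, 8, 11]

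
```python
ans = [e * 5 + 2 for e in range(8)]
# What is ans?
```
Trace:
  e=0
  e=1
  e=2
  e=3
  e=4
  e=5
  e=6
  e=7
  ans=[2, 7, 12, 17, 22, 27, 32, 37]

Final answer: [2, 7, 12, 17, 22, 27, 32, 37]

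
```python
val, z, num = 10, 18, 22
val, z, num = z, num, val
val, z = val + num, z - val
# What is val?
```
Trace:
  val=10, z=18, num=22
  val=18, z=22, num=10
  val=28, z=4, num=10

Final answer: 28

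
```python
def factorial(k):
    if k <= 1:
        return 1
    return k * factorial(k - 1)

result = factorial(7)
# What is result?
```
Call trace:
factorial(k=7)
  factorial(k=6)
    factorial(k=5)
      factorial(k=4)
        factorial(k=3)
          factorial(k=2)
            factorial(k=1)
            -> return 1
          -> return 2
        -> return 6
      -> return 24
    -> return 120
  -> return 720
-> return 5040

Final answer: 5040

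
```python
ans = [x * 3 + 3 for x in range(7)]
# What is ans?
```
Trace:
  x=0
  x=1
  x=2
  x=3
  x=4
  x=5
  x=6
  ans=[3, 6, 9, 12, 15, 18, 21]

Final answer: [3, 6, 9, 12, 15, 18, 21]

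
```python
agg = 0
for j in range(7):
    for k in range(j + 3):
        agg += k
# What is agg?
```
Trace:
  agg=0
  agg=0, j=0, k=0
  agg=1, j=0, k=1
  agg=3, j=0, k=2
  agg=3, j=1, k=0
  agg=4, j=1, k=1
  agg=6, j=1, k=2
  agg=9, j=1, k=3
  agg=9, j=2, k=0
  agg=10, j=2, k=1
  agg=12, j=2, k=2
  agg=15, j=2, k=3
  agg=19, j=2, k=4
  agg=19, j=3, k=0
  agg=20, j=3, k=1
  agg=22, j=3, k=2
  agg=25, j=3, k=3
  agg=29, j=3, k=4
  agg=34, j=3, k=5
  agg=34, j=4, k=0
  agg=35, j=4, k=1
  agg=37, j=4, k=2
  agg=40, j=4, k=3
  agg=44, j=4, k=4
  agg=49, j=4, k=5
  agg=55, j=4, k=6
  agg=55, j=5, k=0
  agg=56, j=5, k=1
  agg=58, j=5, k=2
  agg=61, j=5, k=3
  agg=65, j=5, k=4
  agg=70, j=5, k=5
  agg=76, j=5, k=6
  agg=83, j=5, k=7
  agg=83, j=6, k=0
  agg=84, j=6, k=1
  agg=86, j=6, k=2
  agg=89, j=6, k=3
  agg=93, j=6, k=4
  agg=98, j=6, k=5
  agg=104, j=6, k=6
  agg=111, j=6, k=7
  agg=119, j=6, k=8

Final answer: 119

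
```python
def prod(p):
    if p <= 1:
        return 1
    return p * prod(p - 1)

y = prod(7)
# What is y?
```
Call trace:
prod(p=7)
  prod(p=6)
    prod(p=5)
      prod(p=4)
        prod(p=3)
          prod(p=2)
            prod(p=1)
            -> return 1
          -> return 2
        -> return 6
      -> return 24
    -> return 120
  -> return 720
-> return 5040

Final answer: 5040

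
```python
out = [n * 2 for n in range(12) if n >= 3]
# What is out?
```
Trace:
  n=0
  n=1
  n=2
  n=3
  n=4
  n=5
  n=6
  n=7
  n=8
  n=9
  n=10
  n=11
  out=[6, 8, 10, 12, 14, 16, 18, 20, 22]

Final answer: [6, 8, 10, 12, 14, 16, 18, 20, 22]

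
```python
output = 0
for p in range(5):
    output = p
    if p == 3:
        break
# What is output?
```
Trace:
  output=0
  output=0, p=0
  output=1, p=1
  output=2, p=2
  output=3, p=3

Final answer: 3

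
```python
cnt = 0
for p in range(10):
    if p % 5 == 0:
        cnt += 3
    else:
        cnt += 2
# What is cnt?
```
Trace:
  cnt=0
  cnt=3, p=0
  cnt=5, p=1
  cnt=7, p=2
  cnt=9, p=3
  cnt=11, p=4
  cnt=14, p=5
  cnt=16, p=6
  cnt=18, p=7
  cnt=20, p=8
  cnt=22, p=9

Final answer: 22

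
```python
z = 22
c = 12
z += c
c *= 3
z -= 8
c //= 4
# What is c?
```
Trace:
  z=22
  z=22, c=12
  z=34, c=12
  z=34, c=36
  z=26, c=36
  z=26, c=9

Final answer: 9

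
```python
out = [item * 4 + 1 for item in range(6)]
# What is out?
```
Trace:
  item=0
  item=1
  item=2
  item=3
  item=4
  item=5
  out=[1, 5, 9, 13, 17, 21]

Final answer: [1, 5, 9, 13, 17, 21]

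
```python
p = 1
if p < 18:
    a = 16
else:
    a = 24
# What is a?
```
Trace:
  p=1
  p=1, a=16

Final answer: 16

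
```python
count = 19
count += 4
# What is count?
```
Trace:
  count=19
  count=23

Final answer: 23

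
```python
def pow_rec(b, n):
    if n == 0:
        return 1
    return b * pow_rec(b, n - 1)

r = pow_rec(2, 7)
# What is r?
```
Call trace:
pow_rec(b=2, n=7)
  pow_rec(b=2, n=6)
    pow_rec(b=2, n=5)
      pow_rec(b=2, n=4)
        pow_rec(b=2, n=3)
          pow_rec(b=2, n=2)
            pow_rec(b=2, n=1)
              pow_rec(b=2, n=0)
              -> return 1
            -> return 2
          -> return 4
        -> return 8
      -> return 16
    -> return 32
  -> return 64
-> return 128

Final answer: 128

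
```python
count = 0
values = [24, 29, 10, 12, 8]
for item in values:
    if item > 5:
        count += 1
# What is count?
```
Trace:
  count=0
  count=1, item=24
  count=2, item=29
  count=3, item=10
  count=4, item=12
  count=5, item=8

Final answer: 5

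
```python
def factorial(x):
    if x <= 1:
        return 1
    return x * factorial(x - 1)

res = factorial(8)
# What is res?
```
Call trace:
factorial(x=8)
  factorial(x=7)
    factorial(x=6)
      factorial(x=5)
        factorial(x=4)
          factorial(x=3)
            factorial(x=2)
              factorial(x=1)
              -> return 1
            -> return 2
          -> return 6
        -> return 24
      -> return 120
    -> return 720
  -> return 5040
-> return 40320

Final answer: 40320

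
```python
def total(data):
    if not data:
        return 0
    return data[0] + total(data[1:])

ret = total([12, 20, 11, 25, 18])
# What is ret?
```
Call trace:
total(data=[12, 20, 11, 25, 18])
  total(data=[20, 11, 25, 18])
    total(data=[11, 25, 18])
      total(data=[25, 18])
        total(data=[18])
          total(data=[])
          -> return 0
        -> return 18
      -> return 43
    -> return 54
  -> return 74
-> return 86

Final answer: 86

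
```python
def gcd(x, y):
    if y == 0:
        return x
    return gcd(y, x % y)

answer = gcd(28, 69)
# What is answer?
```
Call trace:
gcd(x=28, y=69)
  gcd(x=69, y=28)
    gcd(x=28, y=13)
      gcd(x=13, y=2)
        gcd(x=2, y=1)
          gcd(x=1, y=0)
          -> return 1
        -> return 1
      -> return 1
    -> return 1
  -> return 1
-> return 1

Final answer: 1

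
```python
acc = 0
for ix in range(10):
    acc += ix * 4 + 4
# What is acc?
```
Trace:
  acc=0
  acc=4, ix=0
  acc=12, ix=1
  acc=24, ix=2
  acc=40, ix=3
  acc=60, ix=4
  acc=84, ix=5
  acc=112, ix=6
  acc=144, ix=7
  acc=180, ix=8
  acc=220, ix=9

Final answer: 220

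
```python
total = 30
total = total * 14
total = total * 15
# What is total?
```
Trace:
  total=30
  total=420
  total=6300

Final answer: 6300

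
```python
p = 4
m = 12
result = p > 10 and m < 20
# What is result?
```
Trace:
  p=4
  p=4, m=12
  p=4, m=12, result=False

Final answer: False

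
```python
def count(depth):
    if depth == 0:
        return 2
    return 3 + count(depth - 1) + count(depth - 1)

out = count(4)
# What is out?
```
Call trace (a repeated sub-call is expanded the first time; later identical calls just restate its return value):
count(depth=4)
  count(depth=3)
    count(depth=2)
      count(depth=1)
        count(depth=0)
        -> return 2
        count(depth=0)
        -> return 2
      -> return 7
      count(depth=1) -> return 7  (same call as traced above)
    -> return 17
    count(depth=2) -> return 17  (same call as traced above)
  -> return 37
  count(depth=3) -> return 37  (same call as traced above)
-> return 77

Final answer: 77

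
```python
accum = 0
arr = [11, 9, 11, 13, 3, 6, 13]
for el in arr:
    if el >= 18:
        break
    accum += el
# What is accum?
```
Trace:
  accum=0
  accum=11, el=11
  accum=20, el=9
  accum=31, el=11
  accum=44, el=13
  accum=47, el=3
  accum=53, el=6
  accum=66, el=13

Final answer: 66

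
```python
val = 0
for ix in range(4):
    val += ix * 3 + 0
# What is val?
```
Trace:
  val=0
  val=0, ix=0
  val=3, ix=1
  val=9, ix=2
  val=18, ix=3

Final answer: 18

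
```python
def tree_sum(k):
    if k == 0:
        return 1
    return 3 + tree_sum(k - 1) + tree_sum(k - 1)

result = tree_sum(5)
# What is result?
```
Call trace (a repeated sub-call is expanded the first time; later identical calls just restate its return value):
tree_sum(k=5)
  tree_sum(k=4)
    tree_sum(k=3)
      tree_sum(k=2)
        tree_sum(k=1)
          tree_sum(k=0)
          -> return 1
          tree_sum(k=0)
          -> return 1
        -> return 5
        tree_sum(k=1) -> return 5  (same call as traced above)
      -> return 13
      tree_sum(k=2) -> return 13  (same call as traced above)
    -> return 29
    tree_sum(k=3) -> return 29  (same call as traced above)
  -> return 61
  tree_sum(k=4) -> return 61  (same call as traced above)
-> return 125

Final answer: 125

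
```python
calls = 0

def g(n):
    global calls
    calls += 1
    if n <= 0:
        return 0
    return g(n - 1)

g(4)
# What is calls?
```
Call trace:
g(n=4)
  g(n=3)
    g(n=2)
      g(n=1)
        g(n=0)
        -> return 0
      -> return 0
    -> return 0
  -> return 0
-> return 0

calls is incremented once per call. g is entered once for each n = 4, 3, 2, 1, 0 (the n <= 0 call returns without recursing), i.e. 4 + 1 calls.
calls = 5

Final answer: 5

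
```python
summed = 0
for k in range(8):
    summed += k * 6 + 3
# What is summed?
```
Trace:
  summed=0
  summed=3, k=0
  summed=12, k=1
  summed=27, k=2
  summed=48, k=3
  summed=75, k=4
  summed=108, k=5
  summed=147, k=6
  summed=192, k=7

Final answer: 192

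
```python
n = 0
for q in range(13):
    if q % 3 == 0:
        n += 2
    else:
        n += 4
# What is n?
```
Trace:
  n=0
  n=2, q=0
  n=6, q=1
  n=10, q=2
  n=12, q=3
  n=16, q=4
  n=20, q=5
  n=22, q=6
  n=26, q=7
  n=30, q=8
  n=32, q=9
  n=36, q=10
  n=40, q=11
  n=42, q=12

Final answer: 42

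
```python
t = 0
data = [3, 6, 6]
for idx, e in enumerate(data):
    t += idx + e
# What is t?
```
Trace:
  t=0
  t=3, idx=0, e=3
  t=10, idx=1, e=6
  t=18, idx=2, e=6

Final answer: 18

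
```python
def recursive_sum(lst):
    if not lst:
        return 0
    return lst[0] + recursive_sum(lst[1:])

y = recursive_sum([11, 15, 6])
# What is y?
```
Call trace:
recursive_sum(lst=[11, 15, 6])
  recursive_sum(lst=[15, 6])
    recursive_sum(lst=[6])
      recursive_sum(lst=[])
      -> return 0
    -> return 6
  -> return 21
-> return 32

Final answer: 32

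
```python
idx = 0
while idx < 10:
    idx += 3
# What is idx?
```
Trace:
  idx=0
  idx=3
  idx=6
  idx=9
  idx=12

Final answer: 12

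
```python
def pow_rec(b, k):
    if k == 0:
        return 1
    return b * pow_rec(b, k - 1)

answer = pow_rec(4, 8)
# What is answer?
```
Call trace:
pow_rec(b=4, k=8)
  pow_rec(b=4, k=7)
    pow_rec(b=4, k=6)
      pow_rec(b=4, k=5)
        pow_rec(b=4, k=4)
          pow_rec(b=4, k=3)
            pow_rec(b=4, k=2)
              pow_rec(b=4, k=1)
                pow_rec(b=4, k=0)
                -> return 1
              -> return 4
            -> return 16
          -> return 64
        -> return 256
      -> return 1024
    -> return 4096
  -> return 16384
-> return 65536

Final answer: 65536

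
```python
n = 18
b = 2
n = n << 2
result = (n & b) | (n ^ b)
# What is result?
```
Trace:
  n=18
  n=18, b=2
  n=72, b=2
  n=72, b=2, result=74

Final answer: 74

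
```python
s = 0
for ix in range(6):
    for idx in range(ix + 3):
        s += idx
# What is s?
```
Trace:
  s=0
  s=0, ix=0, idx=0
  s=1, ix=0, idx=1
  s=3, ix=0, idx=2
  s=3, ix=1, idx=0
  s=4, ix=1, idx=1
  s=6, ix=1, idx=2
  s=9, ix=1, idx=3
  s=9, ix=2, idx=0
  s=10, ix=2, idx=1
  s=12, ix=2, idx=2
  s=15, ix=2, idx=3
  s=19, ix=2, idx=4
  s=19, ix=3, idx=0
  s=20, ix=3, idx=1
  s=22, ix=3, idx=2
  s=25, ix=3, idx=3
  s=29, ix=3, idx=4
  s=34, ix=3, idx=5
  s=34, ix=4, idx=0
  s=35, ix=4, idx=1
  s=37, ix=4, idx=2
  s=40, ix=4, idx=3
  s=44, ix=4, idx=4
  s=49, ix=4, idx=5
  s=55, ix=4, idx=6
  s=55, ix=5, idx=0
  s=56, ix=5, idx=1
  s=58, ix=5, idx=2
  s=61, ix=5, idx=3
  s=65, ix=5, idx=4
  s=70, ix=5, idx=5
  s=76, ix=5, idx=6
  s=83, ix=5, idx=7

Final answer: 83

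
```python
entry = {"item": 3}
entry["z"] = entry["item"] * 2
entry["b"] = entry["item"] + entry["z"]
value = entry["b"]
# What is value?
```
Trace:
  entry={'item': 3}
  entry={'item': 3, 'z': 6}
  entry={'item': 3, 'z': 6, 'b': 9}
  entry={'item': 3, 'z': 6, 'b': 9}, value=9

Final answer: 9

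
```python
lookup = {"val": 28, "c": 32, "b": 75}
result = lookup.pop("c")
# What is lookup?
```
Trace:
  lookup={'val': 28, 'c': 32, 'b': 75}
  lookup={'val': 28, 'b': 75}, result=32

Final answer: {'val': 28, 'b': 75}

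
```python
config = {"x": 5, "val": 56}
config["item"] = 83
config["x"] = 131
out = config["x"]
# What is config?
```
Trace:
  config={'x': 5, 'val': 56}
  config={'x': 5, 'val': 56, 'item': 83}
  config={'x': 131, 'val': 56, 'item': 83}
  config={'x': 131, 'val': 56, 'item': 83}, out=131

Final answer: {'x': 131, 'val': 56, 'item': 83}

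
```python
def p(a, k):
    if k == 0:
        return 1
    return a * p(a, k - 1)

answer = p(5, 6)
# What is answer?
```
Call trace:
p(a=5, k=6)
  p(a=5, k=5)
    p(a=5, k=4)
      p(a=5, k=3)
        p(a=5, k=2)
          p(a=5, k=1)
            p(a=5, k=0)
            -> return 1
          -> return 5
        -> return 25
      -> return 125
    -> return 625
  -> return 3125
-> return 15625

Final answer: 15625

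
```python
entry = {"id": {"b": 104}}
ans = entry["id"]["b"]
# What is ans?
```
Trace:
  entry={'id': {'b': 104}}
  entry={'id': {'b': 104}}, ans=104

Final answer: 104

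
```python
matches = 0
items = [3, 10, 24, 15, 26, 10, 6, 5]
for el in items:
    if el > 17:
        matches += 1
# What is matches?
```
Trace:
  matches=0
  matches=0, el=3
  matches=0, el=10
  matches=1, el=24
  matches=1, el=15
  matches=2, el=26
  matches=2, el=10
  matches=2, el=6
  matches=2, el=5

Final answer: 2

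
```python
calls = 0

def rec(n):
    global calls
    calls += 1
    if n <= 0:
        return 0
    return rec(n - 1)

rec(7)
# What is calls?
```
Call trace:
rec(n=7)
  rec(n=6)
    rec(n=5)
      rec(n=4)
        rec(n=3)
          rec(n=2)
            rec(n=1)
              rec(n=0)
              -> return 0
            -> return 0
          -> return 0
        -> return 0
      -> return 0
    -> return 0
  -> return 0
-> return 0

calls is incremented once per call. rec is entered once for each n = 7, 6, 5, 4, 3, 2, 1, 0 (the n <= 0 call returns without recursing), i.e. 7 + 1 calls.
calls = 8

Final answer: 8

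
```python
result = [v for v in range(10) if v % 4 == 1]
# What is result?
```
Trace:
  v=0
  v=1
  v=2
  v=3
  v=4
  v=5
  v=6
  v=7
  v=8
  v=9
  result=[1, 5, 9]

Final answer: [1, 5, 9]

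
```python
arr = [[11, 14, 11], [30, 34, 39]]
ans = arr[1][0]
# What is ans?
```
Trace:
  arr=[[11, 14, 11], [30, 34, 39]]
  arr=[[11, 14, 11], [30, 34, 39]], ans=30

Final answer: 30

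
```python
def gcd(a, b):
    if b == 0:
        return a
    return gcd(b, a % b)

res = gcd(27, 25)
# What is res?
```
Call trace:
gcd(a=27, b=25)
  gcd(a=25, b=2)
    gcd(a=2, b=1)
      gcd(a=1, b=0)
      -> return 1
    -> return 1
  -> return 1
-> return 1

Final answer: 1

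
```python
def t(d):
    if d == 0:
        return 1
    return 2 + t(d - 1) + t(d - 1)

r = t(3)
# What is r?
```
Call trace (a repeated sub-call is expanded the first time; later identical calls just restate its return value):
t(d=3)
  t(d=2)
    t(d=1)
      t(d=0)
      -> return 1
      t(d=0)
      -> return 1
    -> return 4
    t(d=1) -> return 4  (same call as traced above)
  -> return 10
  t(d=2) -> return 10  (same call as traced above)
-> return 22

Final answer: 22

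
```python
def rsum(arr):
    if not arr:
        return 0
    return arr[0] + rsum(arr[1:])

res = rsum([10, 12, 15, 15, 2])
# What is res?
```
Call trace:
rsum(arr=[10, 12, 15, 15, 2])
  rsum(arr=[12, 15, 15, 2])
    rsum(arr=[15, 15, 2])
      rsum(arr=[15, 2])
        rsum(arr=[2])
          rsum(arr=[])
          -> return 0
        -> return 2
      -> return 17
    -> return 32
  -> return 44
-> return 54

Final answer: 54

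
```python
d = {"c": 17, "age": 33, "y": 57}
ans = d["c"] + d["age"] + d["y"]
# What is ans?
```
Trace:
  d={'c': 17, 'age': 33, 'y': 57}
  d={'c': 17, 'age': 33, 'y': 57}, ans=107

Final answer: 107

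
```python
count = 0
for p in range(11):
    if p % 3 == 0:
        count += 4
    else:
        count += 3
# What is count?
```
Trace:
  count=0
  count=4, p=0
  count=7, p=1
  count=10, p=2
  count=14, p=3
  count=17, p=4
  count=20, p=5
  count=24, p=6
  count=27, p=7
  count=30, p=8
  count=34, p=9
  count=37, p=10

Final answer: 37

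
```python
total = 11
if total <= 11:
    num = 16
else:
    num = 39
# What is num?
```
Trace:
  total=11
  total=11, num=16

Final answer: 16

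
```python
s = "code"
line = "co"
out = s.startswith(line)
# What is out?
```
Trace:
  s='code'
  s='code', line='co'
  s='code', line='co', out=True

Final answer: True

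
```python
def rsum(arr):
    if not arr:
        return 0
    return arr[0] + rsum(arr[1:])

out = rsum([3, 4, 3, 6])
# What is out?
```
Call trace:
rsum(arr=[3, 4, 3, 6])
  rsum(arr=[4, 3, 6])
    rsum(arr=[3, 6])
      rsum(arr=[6])
        rsum(arr=[])
        -> return 0
      -> return 6
    -> return 9
  -> return 13
-> return 16

Final answer: 16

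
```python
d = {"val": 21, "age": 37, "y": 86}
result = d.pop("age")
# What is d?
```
Trace:
  d={'val': 21, 'age': 37, 'y': 86}
  d={'val': 21, 'y': 86}, result=37

Final answer: {'val': 21, 'y': 86}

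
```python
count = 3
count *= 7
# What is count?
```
Trace:
  count=3
  count=21

Final answer: 21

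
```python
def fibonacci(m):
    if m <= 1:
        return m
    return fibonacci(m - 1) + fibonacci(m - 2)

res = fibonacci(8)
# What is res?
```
Call trace (a repeated sub-call is expanded the first time; later identical calls just restate its return value):
fibonacci(m=8)
  fibonacci(m=7)
    fibonacci(m=6)
      fibonacci(m=5)
        fibonacci(m=4)
          fibonacci(m=3)
            fibonacci(m=2)
              fibonacci(m=1)
              -> return 1
              fibonacci(m=0)
              -> return 0
            -> return 1
            fibonacci(m=1)
            -> return 1
          -> return 2
          fibonacci(m=2) -> return 1  (same call as traced above)
        -> return 3
        fibonacci(m=3) -> return 2  (same call as traced above)
      -> return 5
      fibonacci(m=4) -> return 3  (same call as traced above)
    -> return 8
    fibonacci(m=5) -> return 5  (same call as traced above)
  -> return 13
  fibonacci(m=6) -> return 8  (same call as traced above)
-> return 21

Final answer: 21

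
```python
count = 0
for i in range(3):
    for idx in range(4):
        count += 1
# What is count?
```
Trace:
  count=0
  count=1, i=0, idx=0
  count=2, i=0, idx=1
  count=3, i=0, idx=2
  count=4, i=0, idx=3
  count=5, i=1, idx=0
  count=6, i=1, idx=1
  count=7, i=1, idx=2
  count=8, i=1, idx=3
  count=9, i=2, idx=0
  count=10, i=2, idx=1
  count=11, i=2, idx=2
  count=12, i=2, idx=3

Final answer: 12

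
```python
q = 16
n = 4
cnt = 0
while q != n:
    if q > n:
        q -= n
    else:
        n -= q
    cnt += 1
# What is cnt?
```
Trace:
  q=16
  q=16, n=4
  q=16, n=4, cnt=0
  q=12, n=4, cnt=1
  q=8, n=4, cnt=2
  q=4, n=4, cnt=3

Final answer: 3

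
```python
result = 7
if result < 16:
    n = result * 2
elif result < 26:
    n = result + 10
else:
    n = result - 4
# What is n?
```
Trace:
  result=7
  result=7, n=14

Final answer: 14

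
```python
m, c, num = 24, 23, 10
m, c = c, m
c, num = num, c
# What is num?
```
Trace:
  m=24, c=23, num=10
  m=23, c=24, num=10
  m=23, c=10, num=24

Final answer: 24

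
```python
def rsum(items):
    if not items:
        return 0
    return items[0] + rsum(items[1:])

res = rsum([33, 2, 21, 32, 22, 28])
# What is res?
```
Call trace:
rsum(items=[33, 2, 21, 32, 22, 28])
  rsum(items=[2, 21, 32, 22, 28])
    rsum(items=[21, 32, 22, 28])
      rsum(items=[32, 22, 28])
        rsum(items=[22, 28])
          rsum(items=[28])
            rsum(items=[])
            -> return 0
          -> return 28
        -> return 50
      -> return 82
    -> return 103
  -> return 105
-> return 138

Final answer: 138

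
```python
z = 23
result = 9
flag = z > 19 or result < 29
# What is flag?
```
Trace:
  z=23
  z=23, result=9
  z=23, result=9, flag=True

Final answer: True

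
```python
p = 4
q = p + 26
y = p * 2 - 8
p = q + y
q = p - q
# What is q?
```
Trace:
  p=4
  p=4, q=30
  p=4, q=30, y=0
  p=30, q=30, y=0
  p=30, q=0, y=0

Final answer: 0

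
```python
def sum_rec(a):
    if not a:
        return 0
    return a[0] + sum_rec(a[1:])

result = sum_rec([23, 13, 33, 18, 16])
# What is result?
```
Call trace:
sum_rec(a=[23, 13, 33, 18, 16])
  sum_rec(a=[13, 33, 18, 16])
    sum_rec(a=[33, 18, 16])
      sum_rec(a=[18, 16])
        sum_rec(a=[16])
          sum_rec(a=[])
          -> return 0
        -> return 16
      -> return 34
    -> return 67
  -> return 80
-> return 103

Final answer: 103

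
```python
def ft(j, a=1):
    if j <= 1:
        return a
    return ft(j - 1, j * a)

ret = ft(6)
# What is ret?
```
Call trace:
ft(j=6, a=1)
  ft(j=5, a=6)
    ft(j=4, a=30)
      ft(j=3, a=120)
        ft(j=2, a=360)
          ft(j=1, a=720)
          -> return 720
        -> return 720
      -> return 720
    -> return 720
  -> return 720
-> return 720

Final answer: 720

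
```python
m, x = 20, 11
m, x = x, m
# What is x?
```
Trace:
  m=20, x=11
  m=11, x=20

Final answer: 20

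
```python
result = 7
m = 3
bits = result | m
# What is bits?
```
Trace:
  result=7
  result=7, m=3
  result=7, m=3, bits=7

Final answer: 7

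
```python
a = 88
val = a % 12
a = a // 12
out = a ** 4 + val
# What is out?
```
Trace:
  a=88
  a=88, val=4
  a=7, val=4
  a=7, val=4, out=2405

Final answer: 2405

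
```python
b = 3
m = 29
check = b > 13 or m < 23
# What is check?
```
Trace:
  b=3
  b=3, m=29
  b=3, m=29, check=False

Final answer: False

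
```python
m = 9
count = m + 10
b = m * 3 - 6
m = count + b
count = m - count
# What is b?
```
Trace:
  m=9
  m=9, count=19
  m=9, count=19, b=21
  m=40, count=19, b=21
  m=40, count=21, b=21

Final answer: 21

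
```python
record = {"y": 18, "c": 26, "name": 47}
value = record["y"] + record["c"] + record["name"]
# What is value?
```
Trace:
  record={'y': 18, 'c': 26, 'name': 47}
  record={'y': 18, 'c': 26, 'name': 47}, value=91

Final answer: 91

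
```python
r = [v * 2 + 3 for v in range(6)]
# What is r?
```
Trace:
  v=0
  v=1
  v=2
  v=3
  v=4
  v=5
  r=[3, 5, 7, 9, 11, 13]

Final answer: [3, 5, 7, 9, 11, 13]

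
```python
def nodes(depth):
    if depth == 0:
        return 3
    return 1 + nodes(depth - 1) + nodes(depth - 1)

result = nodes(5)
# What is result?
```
Call trace (a repeated sub-call is expanded the first time; later identical calls just restate its return value):
nodes(depth=5)
  nodes(depth=4)
    nodes(depth=3)
      nodes(depth=2)
        nodes(depth=1)
          nodes(depth=0)
          -> return 3
          nodes(depth=0)
          -> return 3
        -> return 7
        nodes(depth=1) -> return 7  (same call as traced above)
      -> return 15
      nodes(depth=2) -> return 15  (same call as traced above)
    -> return 31
    nodes(depth=3) -> return 31  (same call as traced above)
  -> return 63
  nodes(depth=4) -> return 63  (same call as traced above)
-> return 127

Final answer: 127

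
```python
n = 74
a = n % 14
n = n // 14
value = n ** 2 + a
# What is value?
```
Trace:
  n=74
  n=74, a=4
  n=5, a=4
  n=5, a=4, value=29

Final answer: 29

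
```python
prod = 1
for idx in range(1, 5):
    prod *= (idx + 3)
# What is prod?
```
Trace:
  prod=1
  prod=4, idx=1
  prod=20, idx=2
  prod=120, idx=3
  prod=840, idx=4

Final answer: 840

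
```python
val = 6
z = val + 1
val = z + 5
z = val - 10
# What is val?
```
Trace:
  val=6
  val=6, z=7
  val=12, z=7
  val=12, z=2

Final answer: 12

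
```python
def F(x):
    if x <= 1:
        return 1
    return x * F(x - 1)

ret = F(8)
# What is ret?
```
Call trace:
F(x=8)
  F(x=7)
    F(x=6)
      F(x=5)
        F(x=4)
          F(x=3)
            F(x=2)
              F(x=1)
              -> return 1
            -> return 2
          -> return 6
        -> return 24
      -> return 120
    -> return 720
  -> return 5040
-> return 40320

Final answer: 40320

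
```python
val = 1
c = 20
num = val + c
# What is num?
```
Trace:
  val=1
  val=1, c=20
  val=1, c=20, num=21

Final answer: 21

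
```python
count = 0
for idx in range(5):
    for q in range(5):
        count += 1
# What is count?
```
Trace:
  count=0
  count=1, idx=0, q=0
  count=2, idx=0, q=1
  count=3, idx=0, q=2
  count=4, idx=0, q=3
  count=5, idx=0, q=4
  count=6, idx=1, q=0
  count=7, idx=1, q=1
  count=8, idx=1, q=2
  count=9, idx=1, q=3
  count=10, idx=1, q=4
  count=11, idx=2, q=0
  count=12, idx=2, q=1
  count=13, idx=2, q=2
  count=14, idx=2, q=3
  count=15, idx=2, q=4
  count=16, idx=3, q=0
  count=17, idx=3, q=1
  count=18, idx=3, q=2
  count=19, idx=3, q=3
  count=20, idx=3, q=4
  count=21, idx=4, q=0
  count=22, idx=4, q=1
  count=23, idx=4, q=2
  count=24, idx=4, q=3
  count=25, idx=4, q=4

Final answer: 25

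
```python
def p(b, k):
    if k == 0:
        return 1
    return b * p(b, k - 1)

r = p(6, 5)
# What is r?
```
Call trace:
p(b=6, k=5)
  p(b=6, k=4)
    p(b=6, k=3)
      p(b=6, k=2)
        p(b=6, k=1)
          p(b=6, k=0)
          -> return 1
        -> return 6
      -> return 36
    -> return 216
  -> return 1296
-> return 7776

Final answer: 7776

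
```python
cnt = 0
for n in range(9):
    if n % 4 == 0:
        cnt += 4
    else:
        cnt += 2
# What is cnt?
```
Trace:
  cnt=0
  cnt=4, n=0
  cnt=6, n=1
  cnt=8, n=2
  cnt=10, n=3
  cnt=14, n=4
  cnt=16, n=5
  cnt=18, n=6
  cnt=20, n=7
  cnt=24, n=8

Final answer: 24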